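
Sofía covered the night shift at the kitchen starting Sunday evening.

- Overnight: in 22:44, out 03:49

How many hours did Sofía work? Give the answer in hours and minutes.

5 h 5 min

Overnight: 22:44 → midnight = 1 h 16 min; midnight → 03:49 = 3 h 49 min; span 5 h 5 min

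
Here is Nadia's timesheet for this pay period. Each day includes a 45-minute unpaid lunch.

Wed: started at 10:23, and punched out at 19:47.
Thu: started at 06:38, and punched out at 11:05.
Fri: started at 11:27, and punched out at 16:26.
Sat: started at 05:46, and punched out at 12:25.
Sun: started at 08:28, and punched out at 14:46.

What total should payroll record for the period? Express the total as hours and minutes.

28 h 2 min

Wed: 10:23–19:47 = 9 h 24 min; less 45 min break → 8 h 39 min
Thu: 06:38–11:05 = 4 h 27 min; less 45 min break → 3 h 42 min
Fri: 11:27–16:26 = 4 h 59 min; less 45 min break → 4 h 14 min
Sat: 05:46–12:25 = 6 h 39 min; less 45 min break → 5 h 54 min
Sun: 08:28–14:46 = 6 h 18 min; less 45 min break → 5 h 33 min
Total: 8 h 39 min + 3 h 42 min + 4 h 14 min + 5 h 54 min + 5 h 33 min = 28 h 2 min.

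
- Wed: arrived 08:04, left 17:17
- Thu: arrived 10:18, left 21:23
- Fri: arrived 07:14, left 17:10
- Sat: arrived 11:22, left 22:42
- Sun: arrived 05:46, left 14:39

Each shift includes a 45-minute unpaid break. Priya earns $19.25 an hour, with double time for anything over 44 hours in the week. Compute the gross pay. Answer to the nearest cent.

$950.95

Wed: 08:04–17:17 = 9 h 13 min; less 45 min break → 8 h 28 min
Thu: 10:18–21:23 = 11 h 5 min; less 45 min break → 10 h 20 min
Fri: 07:14–17:10 = 9 h 56 min; less 45 min break → 9 h 11 min
Sat: 11:22–22:42 = 11 h 20 min; less 45 min break → 10 h 35 min
Sun: 05:46–14:39 = 8 h 53 min; less 45 min break → 8 h 8 min
Total worked: 46 h 42 min = 2802 min.
Regular 44 h 0 min = 2640 min at $19.25/h; overtime 2 h 42 min = 162 min at $38.50/h.
Pay = (2640 × $19.25 + 162 × $38.50) ÷ 60 = $950.95.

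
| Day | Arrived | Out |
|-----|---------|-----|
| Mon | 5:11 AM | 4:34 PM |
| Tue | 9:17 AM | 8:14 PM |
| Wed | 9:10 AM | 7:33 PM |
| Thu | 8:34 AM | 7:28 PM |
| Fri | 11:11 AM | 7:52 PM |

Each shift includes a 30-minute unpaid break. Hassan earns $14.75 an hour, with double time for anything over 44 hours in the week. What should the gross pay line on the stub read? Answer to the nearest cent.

Mon: 5:11 AM–4:34 PM = 11 h 23 min; less 30 min break → 10 h 53 min
Tue: 9:17 AM–8:14 PM = 10 h 57 min; less 30 min break → 10 h 27 min
Wed: 9:10 AM–7:33 PM = 10 h 23 min; less 30 min break → 9 h 53 min
Thu: 8:34 AM–7:28 PM = 10 h 54 min; less 30 min break → 10 h 24 min
Fri: 11:11 AM–7:52 PM = 8 h 41 min; less 30 min break → 8 h 11 min
Total worked: 49 h 48 min = 2988 min.
Regular 44 h 0 min = 2640 min at $14.75/h; overtime 5 h 48 min = 348 min at $29.50/h.
Pay = (2640 × $14.75 + 348 × $29.50) ÷ 60 = $820.10.

$820.10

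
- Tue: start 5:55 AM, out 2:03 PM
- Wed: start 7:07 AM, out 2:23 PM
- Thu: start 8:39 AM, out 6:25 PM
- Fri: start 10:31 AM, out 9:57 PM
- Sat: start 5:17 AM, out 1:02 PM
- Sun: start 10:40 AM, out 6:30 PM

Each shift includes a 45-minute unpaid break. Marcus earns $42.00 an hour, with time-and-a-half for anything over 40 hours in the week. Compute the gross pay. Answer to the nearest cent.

Tue: 5:55 AM–2:03 PM = 8 h 8 min; less 45 min break → 7 h 23 min
Wed: 7:07 AM–2:23 PM = 7 h 16 min; less 45 min break → 6 h 31 min
Thu: 8:39 AM–6:25 PM = 9 h 46 min; less 45 min break → 9 h 1 min
Fri: 10:31 AM–9:57 PM = 11 h 26 min; less 45 min break → 10 h 41 min
Sat: 5:17 AM–1:02 PM = 7 h 45 min; less 45 min break → 7 h 0 min
Sun: 10:40 AM–6:30 PM = 7 h 50 min; less 45 min break → 7 h 5 min
Total worked: 47 h 41 min = 2861 min.
Regular 40 h 0 min = 2400 min at $42.00/h; overtime 7 h 41 min = 461 min at $63.00/h.
Pay = (2400 × $42.00 + 461 × $63.00) ÷ 60 = $2164.05.

$2164.05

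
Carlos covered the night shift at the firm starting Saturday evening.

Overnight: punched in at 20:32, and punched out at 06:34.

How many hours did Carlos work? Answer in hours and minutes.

10 h 2 min

Overnight: 20:32 → midnight = 3 h 28 min; midnight → 06:34 = 6 h 34 min; span 10 h 2 min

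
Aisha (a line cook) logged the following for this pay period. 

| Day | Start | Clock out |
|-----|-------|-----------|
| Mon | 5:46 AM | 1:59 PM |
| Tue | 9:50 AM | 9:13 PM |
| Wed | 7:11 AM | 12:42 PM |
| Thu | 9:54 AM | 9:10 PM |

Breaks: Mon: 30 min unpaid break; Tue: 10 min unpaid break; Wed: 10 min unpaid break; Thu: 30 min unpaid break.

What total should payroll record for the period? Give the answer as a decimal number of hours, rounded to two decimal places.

Mon: 5:46 AM–1:59 PM = 8 h 13 min; less 30 min break → 7 h 43 min
Tue: 9:50 AM–9:13 PM = 11 h 23 min; less 10 min break → 11 h 13 min
Wed: 7:11 AM–12:42 PM = 5 h 31 min; less 10 min break → 5 h 21 min
Thu: 9:54 AM–9:10 PM = 11 h 16 min; less 30 min break → 10 h 46 min
Total: 7 h 43 min + 11 h 13 min + 5 h 21 min + 10 h 46 min = 35 h 3 min.

35.05 hours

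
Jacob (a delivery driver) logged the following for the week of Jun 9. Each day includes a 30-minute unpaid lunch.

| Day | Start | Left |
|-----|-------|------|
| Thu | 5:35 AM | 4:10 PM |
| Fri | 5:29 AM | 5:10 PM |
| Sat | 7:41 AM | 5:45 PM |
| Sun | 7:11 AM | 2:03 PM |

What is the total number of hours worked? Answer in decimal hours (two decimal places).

37.20 hours

Thu: 5:35 AM–4:10 PM = 10 h 35 min; less 30 min break → 10 h 5 min
Fri: 5:29 AM–5:10 PM = 11 h 41 min; less 30 min break → 11 h 11 min
Sat: 7:41 AM–5:45 PM = 10 h 4 min; less 30 min break → 9 h 34 min
Sun: 7:11 AM–2:03 PM = 6 h 52 min; less 30 min break → 6 h 22 min
Total: 10 h 5 min + 11 h 11 min + 9 h 34 min + 6 h 22 min = 37 h 12 min.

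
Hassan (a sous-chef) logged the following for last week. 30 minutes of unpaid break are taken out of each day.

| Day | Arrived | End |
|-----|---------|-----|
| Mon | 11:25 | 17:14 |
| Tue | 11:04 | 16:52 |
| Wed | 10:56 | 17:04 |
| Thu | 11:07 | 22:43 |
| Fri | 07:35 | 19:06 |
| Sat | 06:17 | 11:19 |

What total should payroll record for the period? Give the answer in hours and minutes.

42 h 54 min

Mon: 11:25–17:14 = 5 h 49 min; less 30 min break → 5 h 19 min
Tue: 11:04–16:52 = 5 h 48 min; less 30 min break → 5 h 18 min
Wed: 10:56–17:04 = 6 h 8 min; less 30 min break → 5 h 38 min
Thu: 11:07–22:43 = 11 h 36 min; less 30 min break → 11 h 6 min
Fri: 07:35–19:06 = 11 h 31 min; less 30 min break → 11 h 1 min
Sat: 06:17–11:19 = 5 h 2 min; less 30 min break → 4 h 32 min
Total: 5 h 19 min + 5 h 18 min + 5 h 38 min + 11 h 6 min + 11 h 1 min + 4 h 32 min = 42 h 54 min.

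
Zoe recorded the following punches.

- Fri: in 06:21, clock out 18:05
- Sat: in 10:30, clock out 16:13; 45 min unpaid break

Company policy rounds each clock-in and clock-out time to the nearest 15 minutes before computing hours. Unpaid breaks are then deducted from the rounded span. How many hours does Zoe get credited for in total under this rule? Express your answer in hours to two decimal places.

Fri: in 06:21→06:15, out 18:05→18:00; 11 h 45 min
Sat: in 10:30→10:30, out 16:13→16:15; 5 h 45 min − 45 min = 5 h 0 min
Total credited: 16 h 45 min.

16.75 hours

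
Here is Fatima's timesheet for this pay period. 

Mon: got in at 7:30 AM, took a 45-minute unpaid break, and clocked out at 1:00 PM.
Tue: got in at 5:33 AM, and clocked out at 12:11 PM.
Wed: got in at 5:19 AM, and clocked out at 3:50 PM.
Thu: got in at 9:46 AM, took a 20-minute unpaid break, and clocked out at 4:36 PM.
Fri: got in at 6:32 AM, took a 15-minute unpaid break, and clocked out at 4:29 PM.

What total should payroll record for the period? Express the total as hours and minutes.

Mon: 7:30 AM–1:00 PM = 5 h 30 min; less 45 min break → 4 h 45 min
Tue: 5:33 AM–12:11 PM = 6 h 38 min
Wed: 5:19 AM–3:50 PM = 10 h 31 min
Thu: 9:46 AM–4:36 PM = 6 h 50 min; less 20 min break → 6 h 30 min
Fri: 6:32 AM–4:29 PM = 9 h 57 min; less 15 min break → 9 h 42 min
Total: 4 h 45 min + 6 h 38 min + 10 h 31 min + 6 h 30 min + 9 h 42 min = 38 h 6 min.

38 h 6 min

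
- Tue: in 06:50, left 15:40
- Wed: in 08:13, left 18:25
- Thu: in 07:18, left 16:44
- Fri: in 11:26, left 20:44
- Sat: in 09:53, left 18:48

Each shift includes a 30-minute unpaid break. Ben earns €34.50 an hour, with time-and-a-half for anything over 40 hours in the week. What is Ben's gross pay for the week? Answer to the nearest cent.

Tue: 06:50–15:40 = 8 h 50 min; less 30 min break → 8 h 20 min
Wed: 08:13–18:25 = 10 h 12 min; less 30 min break → 9 h 42 min
Thu: 07:18–16:44 = 9 h 26 min; less 30 min break → 8 h 56 min
Fri: 11:26–20:44 = 9 h 18 min; less 30 min break → 8 h 48 min
Sat: 09:53–18:48 = 8 h 55 min; less 30 min break → 8 h 25 min
Total worked: 44 h 11 min = 2651 min.
Regular 40 h 0 min = 2400 min at €34.50/h; overtime 4 h 11 min = 251 min at €51.75/h.
Pay = (2400 × €34.50 + 251 × €51.75) ÷ 60 = €1596.49.

€1596.49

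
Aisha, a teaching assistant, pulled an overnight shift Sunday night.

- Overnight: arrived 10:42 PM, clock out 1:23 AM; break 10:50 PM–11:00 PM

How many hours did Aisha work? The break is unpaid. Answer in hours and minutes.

Overnight: 10:42 PM → midnight = 1 h 18 min; midnight → 1:23 AM = 1 h 23 min; span 2 h 41 min; less 10 min break → 2 h 31 min

2 h 31 min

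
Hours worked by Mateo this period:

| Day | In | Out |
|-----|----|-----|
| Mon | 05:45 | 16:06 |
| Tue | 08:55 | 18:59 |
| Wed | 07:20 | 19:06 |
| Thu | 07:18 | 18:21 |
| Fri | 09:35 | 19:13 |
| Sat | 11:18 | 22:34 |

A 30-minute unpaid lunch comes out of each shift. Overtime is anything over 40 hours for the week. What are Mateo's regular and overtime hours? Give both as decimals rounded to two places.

Regular 40.00 hours, overtime 21.13 hours

Mon: 05:45–16:06 = 10 h 21 min; less 30 min break → 9 h 51 min
Tue: 08:55–18:59 = 10 h 4 min; less 30 min break → 9 h 34 min
Wed: 07:20–19:06 = 11 h 46 min; less 30 min break → 11 h 16 min
Thu: 07:18–18:21 = 11 h 3 min; less 30 min break → 10 h 33 min
Fri: 09:35–19:13 = 9 h 38 min; less 30 min break → 9 h 8 min
Sat: 11:18–22:34 = 11 h 16 min; less 30 min break → 10 h 46 min
Total worked: 61 h 8 min = 61.13 h.
Threshold 40 h → overtime 21 h 8 min, regular 40 h 0 min.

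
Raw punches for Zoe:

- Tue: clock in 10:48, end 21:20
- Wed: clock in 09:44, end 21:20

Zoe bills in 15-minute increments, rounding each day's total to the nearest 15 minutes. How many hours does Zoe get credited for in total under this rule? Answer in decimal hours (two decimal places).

22.00 hours

Tue: 10:48–21:20 = 10 h 32 min → rounds to 10 h 30 min
Wed: 09:44–21:20 = 11 h 36 min → rounds to 11 h 30 min
Total credited: 22 h 0 min.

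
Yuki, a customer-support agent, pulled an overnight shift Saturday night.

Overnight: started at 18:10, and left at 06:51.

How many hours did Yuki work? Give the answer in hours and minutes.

Overnight: 18:10 → midnight = 5 h 50 min; midnight → 06:51 = 6 h 51 min; span 12 h 41 min

12 h 41 min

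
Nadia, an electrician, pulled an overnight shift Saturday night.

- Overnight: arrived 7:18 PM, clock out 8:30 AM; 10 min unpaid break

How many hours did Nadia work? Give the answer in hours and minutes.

Overnight: 7:18 PM → midnight = 4 h 42 min; midnight → 8:30 AM = 8 h 30 min; span 13 h 12 min; less 10 min break → 13 h 2 min

13 h 2 min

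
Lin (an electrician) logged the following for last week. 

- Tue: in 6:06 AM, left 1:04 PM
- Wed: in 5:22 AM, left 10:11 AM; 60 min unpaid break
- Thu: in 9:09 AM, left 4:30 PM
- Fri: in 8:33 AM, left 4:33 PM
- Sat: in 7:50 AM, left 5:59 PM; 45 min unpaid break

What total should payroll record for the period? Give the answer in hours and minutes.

35 h 32 min

Tue: 6:06 AM–1:04 PM = 6 h 58 min
Wed: 5:22 AM–10:11 AM = 4 h 49 min; less 60 min break → 3 h 49 min
Thu: 9:09 AM–4:30 PM = 7 h 21 min
Fri: 8:33 AM–4:33 PM = 8 h 0 min
Sat: 7:50 AM–5:59 PM = 10 h 9 min; less 45 min break → 9 h 24 min
Total: 6 h 58 min + 3 h 49 min + 7 h 21 min + 8 h 0 min + 9 h 24 min = 35 h 32 min.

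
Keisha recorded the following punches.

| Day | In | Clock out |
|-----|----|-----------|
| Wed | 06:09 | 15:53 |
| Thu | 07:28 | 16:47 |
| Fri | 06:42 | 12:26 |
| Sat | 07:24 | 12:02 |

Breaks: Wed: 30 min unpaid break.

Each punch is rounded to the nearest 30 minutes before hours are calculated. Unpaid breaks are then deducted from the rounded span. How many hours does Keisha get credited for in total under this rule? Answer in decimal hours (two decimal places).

Wed: in 06:09→06:00, out 15:53→16:00; 10 h 0 min − 30 min = 9 h 30 min
Thu: in 07:28→07:30, out 16:47→17:00; 9 h 30 min
Fri: in 06:42→06:30, out 12:26→12:30; 6 h 0 min
Sat: in 07:24→07:30, out 12:02→12:00; 4 h 30 min
Total credited: 29 h 30 min.

29.50 hours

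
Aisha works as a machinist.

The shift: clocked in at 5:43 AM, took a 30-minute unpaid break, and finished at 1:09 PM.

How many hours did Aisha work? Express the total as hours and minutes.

The shift: 5:43 AM–1:09 PM = 7 h 26 min; less 30 min break → 6 h 56 min

6 h 56 min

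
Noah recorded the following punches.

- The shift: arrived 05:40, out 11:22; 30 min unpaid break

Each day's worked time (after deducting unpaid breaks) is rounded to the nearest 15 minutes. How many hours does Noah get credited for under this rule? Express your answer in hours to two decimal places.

5.25 hours

The shift: 05:40–11:22 = 5 h 42 min − 30 min = 5 h 12 min → rounds to 5 h 15 min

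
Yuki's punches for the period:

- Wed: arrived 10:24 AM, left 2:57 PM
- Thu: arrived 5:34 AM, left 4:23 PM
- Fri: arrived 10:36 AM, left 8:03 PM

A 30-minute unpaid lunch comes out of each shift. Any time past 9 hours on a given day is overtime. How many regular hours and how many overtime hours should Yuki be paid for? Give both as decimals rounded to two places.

Regular 22.00 hours, overtime 1.32 hours

Wed: 10:24 AM–2:57 PM = 4 h 33 min; less 30 min break → 4 h 3 min
Thu: 5:34 AM–4:23 PM = 10 h 49 min; less 30 min break → 10 h 19 min
Fri: 10:36 AM–8:03 PM = 9 h 27 min; less 30 min break → 8 h 57 min
Wed reg 4 h 3 min / OT 0 h 0 min; Thu reg 9 h 0 min / OT 1 h 19 min; Fri reg 8 h 57 min / OT 0 h 0 min.
Totals: regular 22 h 0 min, overtime 1 h 19 min.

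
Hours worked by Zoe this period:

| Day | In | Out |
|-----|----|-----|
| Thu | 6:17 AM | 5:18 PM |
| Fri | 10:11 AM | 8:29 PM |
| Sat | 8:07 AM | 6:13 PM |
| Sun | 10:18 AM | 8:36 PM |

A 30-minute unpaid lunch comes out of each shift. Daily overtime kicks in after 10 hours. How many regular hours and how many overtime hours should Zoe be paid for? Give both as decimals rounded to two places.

Regular 39.20 hours, overtime 0.52 hours

Thu: 6:17 AM–5:18 PM = 11 h 1 min; less 30 min break → 10 h 31 min
Fri: 10:11 AM–8:29 PM = 10 h 18 min; less 30 min break → 9 h 48 min
Sat: 8:07 AM–6:13 PM = 10 h 6 min; less 30 min break → 9 h 36 min
Sun: 10:18 AM–8:36 PM = 10 h 18 min; less 30 min break → 9 h 48 min
Thu reg 10 h 0 min / OT 0 h 31 min; Fri reg 9 h 48 min / OT 0 h 0 min; Sat reg 9 h 36 min / OT 0 h 0 min; Sun reg 9 h 48 min / OT 0 h 0 min.
Totals: regular 39 h 12 min, overtime 0 h 31 min.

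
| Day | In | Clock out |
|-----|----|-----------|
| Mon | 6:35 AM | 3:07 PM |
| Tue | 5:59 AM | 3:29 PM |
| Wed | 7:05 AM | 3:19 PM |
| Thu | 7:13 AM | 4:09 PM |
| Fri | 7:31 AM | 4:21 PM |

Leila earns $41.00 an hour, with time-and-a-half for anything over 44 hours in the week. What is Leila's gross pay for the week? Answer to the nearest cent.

$1806.05

Mon: 6:35 AM–3:07 PM = 8 h 32 min
Tue: 5:59 AM–3:29 PM = 9 h 30 min
Wed: 7:05 AM–3:19 PM = 8 h 14 min
Thu: 7:13 AM–4:09 PM = 8 h 56 min
Fri: 7:31 AM–4:21 PM = 8 h 50 min
Total worked: 44 h 2 min = 2642 min.
Regular 44 h 0 min = 2640 min at $41.00/h; overtime 0 h 2 min = 2 min at $61.50/h.
Pay = (2640 × $41.00 + 2 × $61.50) ÷ 60 = $1806.05.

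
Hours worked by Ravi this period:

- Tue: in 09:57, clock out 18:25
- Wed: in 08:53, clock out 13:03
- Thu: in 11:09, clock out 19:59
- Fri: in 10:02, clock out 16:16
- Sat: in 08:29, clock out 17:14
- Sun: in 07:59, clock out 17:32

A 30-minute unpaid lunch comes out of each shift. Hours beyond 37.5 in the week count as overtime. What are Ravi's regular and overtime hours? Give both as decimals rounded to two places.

Regular 37.50 hours, overtime 5.50 hours

Tue: 09:57–18:25 = 8 h 28 min; less 30 min break → 7 h 58 min
Wed: 08:53–13:03 = 4 h 10 min; less 30 min break → 3 h 40 min
Thu: 11:09–19:59 = 8 h 50 min; less 30 min break → 8 h 20 min
Fri: 10:02–16:16 = 6 h 14 min; less 30 min break → 5 h 44 min
Sat: 08:29–17:14 = 8 h 45 min; less 30 min break → 8 h 15 min
Sun: 07:59–17:32 = 9 h 33 min; less 30 min break → 9 h 3 min
Total worked: 43 h 0 min = 43.00 h.
Threshold 37.5 h → overtime 5 h 30 min, regular 37 h 30 min.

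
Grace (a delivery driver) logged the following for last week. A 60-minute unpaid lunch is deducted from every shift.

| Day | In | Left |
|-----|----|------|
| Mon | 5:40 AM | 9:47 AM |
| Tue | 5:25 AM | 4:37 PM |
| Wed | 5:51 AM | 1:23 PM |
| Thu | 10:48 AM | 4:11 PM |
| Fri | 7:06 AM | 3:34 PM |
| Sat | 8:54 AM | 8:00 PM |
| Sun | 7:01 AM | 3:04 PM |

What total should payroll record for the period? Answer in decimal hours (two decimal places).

48.85 hours

Mon: 5:40 AM–9:47 AM = 4 h 7 min; less 60 min break → 3 h 7 min
Tue: 5:25 AM–4:37 PM = 11 h 12 min; less 60 min break → 10 h 12 min
Wed: 5:51 AM–1:23 PM = 7 h 32 min; less 60 min break → 6 h 32 min
Thu: 10:48 AM–4:11 PM = 5 h 23 min; less 60 min break → 4 h 23 min
Fri: 7:06 AM–3:34 PM = 8 h 28 min; less 60 min break → 7 h 28 min
Sat: 8:54 AM–8:00 PM = 11 h 6 min; less 60 min break → 10 h 6 min
Sun: 7:01 AM–3:04 PM = 8 h 3 min; less 60 min break → 7 h 3 min
Total: 3 h 7 min + 10 h 12 min + 6 h 32 min + 4 h 23 min + 7 h 28 min + 10 h 6 min + 7 h 3 min = 48 h 51 min.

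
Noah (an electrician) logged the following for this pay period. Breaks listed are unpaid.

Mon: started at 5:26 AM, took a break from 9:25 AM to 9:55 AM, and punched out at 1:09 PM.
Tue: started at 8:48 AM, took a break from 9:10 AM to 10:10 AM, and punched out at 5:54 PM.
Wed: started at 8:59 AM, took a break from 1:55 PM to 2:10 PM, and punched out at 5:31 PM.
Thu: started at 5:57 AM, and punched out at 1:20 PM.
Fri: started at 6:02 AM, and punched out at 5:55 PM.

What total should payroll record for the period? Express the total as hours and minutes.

Mon: 5:26 AM–1:09 PM = 7 h 43 min; less 30 min break → 7 h 13 min
Tue: 8:48 AM–5:54 PM = 9 h 6 min; less 60 min break → 8 h 6 min
Wed: 8:59 AM–5:31 PM = 8 h 32 min; less 15 min break → 8 h 17 min
Thu: 5:57 AM–1:20 PM = 7 h 23 min
Fri: 6:02 AM–5:55 PM = 11 h 53 min
Total: 7 h 13 min + 8 h 6 min + 8 h 17 min + 7 h 23 min + 11 h 53 min = 42 h 52 min.

42 h 52 min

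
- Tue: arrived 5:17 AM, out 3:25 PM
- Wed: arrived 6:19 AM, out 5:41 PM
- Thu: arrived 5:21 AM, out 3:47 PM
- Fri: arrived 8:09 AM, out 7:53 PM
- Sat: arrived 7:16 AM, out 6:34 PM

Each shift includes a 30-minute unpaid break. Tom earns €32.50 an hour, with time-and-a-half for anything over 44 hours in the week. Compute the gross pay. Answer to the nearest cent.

€1842.75

Tue: 5:17 AM–3:25 PM = 10 h 8 min; less 30 min break → 9 h 38 min
Wed: 6:19 AM–5:41 PM = 11 h 22 min; less 30 min break → 10 h 52 min
Thu: 5:21 AM–3:47 PM = 10 h 26 min; less 30 min break → 9 h 56 min
Fri: 8:09 AM–7:53 PM = 11 h 44 min; less 30 min break → 11 h 14 min
Sat: 7:16 AM–6:34 PM = 11 h 18 min; less 30 min break → 10 h 48 min
Total worked: 52 h 28 min = 3148 min.
Regular 44 h 0 min = 2640 min at €32.50/h; overtime 8 h 28 min = 508 min at €48.75/h.
Pay = (2640 × €32.50 + 508 × €48.75) ÷ 60 = €1842.75.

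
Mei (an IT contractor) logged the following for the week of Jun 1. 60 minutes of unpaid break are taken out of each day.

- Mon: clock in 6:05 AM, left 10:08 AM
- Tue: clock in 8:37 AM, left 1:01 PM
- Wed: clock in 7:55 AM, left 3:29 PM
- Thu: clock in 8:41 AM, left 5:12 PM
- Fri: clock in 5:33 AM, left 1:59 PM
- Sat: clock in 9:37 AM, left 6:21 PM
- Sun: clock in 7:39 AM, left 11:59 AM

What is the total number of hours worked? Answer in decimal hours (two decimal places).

39.03 hours

Mon: 6:05 AM–10:08 AM = 4 h 3 min; less 60 min break → 3 h 3 min
Tue: 8:37 AM–1:01 PM = 4 h 24 min; less 60 min break → 3 h 24 min
Wed: 7:55 AM–3:29 PM = 7 h 34 min; less 60 min break → 6 h 34 min
Thu: 8:41 AM–5:12 PM = 8 h 31 min; less 60 min break → 7 h 31 min
Fri: 5:33 AM–1:59 PM = 8 h 26 min; less 60 min break → 7 h 26 min
Sat: 9:37 AM–6:21 PM = 8 h 44 min; less 60 min break → 7 h 44 min
Sun: 7:39 AM–11:59 AM = 4 h 20 min; less 60 min break → 3 h 20 min
Total: 3 h 3 min + 3 h 24 min + 6 h 34 min + 7 h 31 min + 7 h 26 min + 7 h 44 min + 3 h 20 min = 39 h 2 min.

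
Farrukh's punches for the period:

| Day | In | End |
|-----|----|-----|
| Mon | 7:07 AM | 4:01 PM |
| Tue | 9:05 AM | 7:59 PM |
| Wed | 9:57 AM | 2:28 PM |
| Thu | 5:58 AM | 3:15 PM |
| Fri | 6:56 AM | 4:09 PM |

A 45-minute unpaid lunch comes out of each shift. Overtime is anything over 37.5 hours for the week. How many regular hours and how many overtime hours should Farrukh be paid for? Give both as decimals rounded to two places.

Mon: 7:07 AM–4:01 PM = 8 h 54 min; less 45 min break → 8 h 9 min
Tue: 9:05 AM–7:59 PM = 10 h 54 min; less 45 min break → 10 h 9 min
Wed: 9:57 AM–2:28 PM = 4 h 31 min; less 45 min break → 3 h 46 min
Thu: 5:58 AM–3:15 PM = 9 h 17 min; less 45 min break → 8 h 32 min
Fri: 6:56 AM–4:09 PM = 9 h 13 min; less 45 min break → 8 h 28 min
Total worked: 39 h 4 min = 39.07 h.
Threshold 37.5 h → overtime 1 h 34 min, regular 37 h 30 min.

Regular 37.50 hours, overtime 1.57 hours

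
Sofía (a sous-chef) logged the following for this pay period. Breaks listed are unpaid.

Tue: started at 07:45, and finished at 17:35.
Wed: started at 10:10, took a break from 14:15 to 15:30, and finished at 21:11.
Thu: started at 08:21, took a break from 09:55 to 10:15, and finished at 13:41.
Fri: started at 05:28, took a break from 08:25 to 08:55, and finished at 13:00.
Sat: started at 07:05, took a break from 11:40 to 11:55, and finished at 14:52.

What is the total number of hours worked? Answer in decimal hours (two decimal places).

Tue: 07:45–17:35 = 9 h 50 min
Wed: 10:10–21:11 = 11 h 1 min; less 75 min break → 9 h 46 min
Thu: 08:21–13:41 = 5 h 20 min; less 20 min break → 5 h 0 min
Fri: 05:28–13:00 = 7 h 32 min; less 30 min break → 7 h 2 min
Sat: 07:05–14:52 = 7 h 47 min; less 15 min break → 7 h 32 min
Total: 9 h 50 min + 9 h 46 min + 5 h 0 min + 7 h 2 min + 7 h 32 min = 39 h 10 min.

39.17 hours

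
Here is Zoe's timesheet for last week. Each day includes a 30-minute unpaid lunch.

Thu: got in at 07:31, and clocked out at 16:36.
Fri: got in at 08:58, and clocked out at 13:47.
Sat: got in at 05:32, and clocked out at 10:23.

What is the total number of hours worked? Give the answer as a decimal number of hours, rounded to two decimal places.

Thu: 07:31–16:36 = 9 h 5 min; less 30 min break → 8 h 35 min
Fri: 08:58–13:47 = 4 h 49 min; less 30 min break → 4 h 19 min
Sat: 05:32–10:23 = 4 h 51 min; less 30 min break → 4 h 21 min
Total: 8 h 35 min + 4 h 19 min + 4 h 21 min = 17 h 15 min.

17.25 hours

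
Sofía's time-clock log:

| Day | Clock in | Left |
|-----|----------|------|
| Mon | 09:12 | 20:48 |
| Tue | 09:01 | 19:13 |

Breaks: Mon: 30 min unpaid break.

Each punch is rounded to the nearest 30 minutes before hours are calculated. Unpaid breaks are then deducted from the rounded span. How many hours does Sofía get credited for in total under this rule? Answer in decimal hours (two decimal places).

21.50 hours

Mon: in 09:12→09:00, out 20:48→21:00; 12 h 0 min − 30 min = 11 h 30 min
Tue: in 09:01→09:00, out 19:13→19:00; 10 h 0 min
Total credited: 21 h 30 min.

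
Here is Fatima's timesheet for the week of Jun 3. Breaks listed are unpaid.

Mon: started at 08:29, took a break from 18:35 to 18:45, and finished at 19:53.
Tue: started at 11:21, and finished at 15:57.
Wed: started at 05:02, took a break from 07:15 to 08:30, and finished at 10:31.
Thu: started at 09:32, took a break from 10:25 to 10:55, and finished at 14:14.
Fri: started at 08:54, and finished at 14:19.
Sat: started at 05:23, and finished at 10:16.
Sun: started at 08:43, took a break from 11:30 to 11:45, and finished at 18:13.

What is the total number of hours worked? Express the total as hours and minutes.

Mon: 08:29–19:53 = 11 h 24 min; less 10 min break → 11 h 14 min
Tue: 11:21–15:57 = 4 h 36 min
Wed: 05:02–10:31 = 5 h 29 min; less 75 min break → 4 h 14 min
Thu: 09:32–14:14 = 4 h 42 min; less 30 min break → 4 h 12 min
Fri: 08:54–14:19 = 5 h 25 min
Sat: 05:23–10:16 = 4 h 53 min
Sun: 08:43–18:13 = 9 h 30 min; less 15 min break → 9 h 15 min
Total: 11 h 14 min + 4 h 36 min + 4 h 14 min + 4 h 12 min + 5 h 25 min + 4 h 53 min + 9 h 15 min = 43 h 49 min.

43 h 49 min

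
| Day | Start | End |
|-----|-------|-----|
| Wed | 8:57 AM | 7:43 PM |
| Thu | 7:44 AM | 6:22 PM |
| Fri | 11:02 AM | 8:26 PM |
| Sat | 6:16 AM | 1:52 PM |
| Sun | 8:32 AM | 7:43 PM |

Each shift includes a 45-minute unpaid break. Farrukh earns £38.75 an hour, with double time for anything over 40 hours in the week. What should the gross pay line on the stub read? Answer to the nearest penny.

£2002.08

Wed: 8:57 AM–7:43 PM = 10 h 46 min; less 45 min break → 10 h 1 min
Thu: 7:44 AM–6:22 PM = 10 h 38 min; less 45 min break → 9 h 53 min
Fri: 11:02 AM–8:26 PM = 9 h 24 min; less 45 min break → 8 h 39 min
Sat: 6:16 AM–1:52 PM = 7 h 36 min; less 45 min break → 6 h 51 min
Sun: 8:32 AM–7:43 PM = 11 h 11 min; less 45 min break → 10 h 26 min
Total worked: 45 h 50 min = 2750 min.
Regular 40 h 0 min = 2400 min at £38.75/h; overtime 5 h 50 min = 350 min at £77.50/h.
Pay = (2400 × £38.75 + 350 × £77.50) ÷ 60 = £2002.08.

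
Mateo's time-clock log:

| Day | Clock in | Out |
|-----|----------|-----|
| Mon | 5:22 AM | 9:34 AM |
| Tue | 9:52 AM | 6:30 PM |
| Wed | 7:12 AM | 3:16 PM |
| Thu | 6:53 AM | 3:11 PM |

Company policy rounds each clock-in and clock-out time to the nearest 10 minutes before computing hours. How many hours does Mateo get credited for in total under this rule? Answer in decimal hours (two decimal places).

Mon: in 5:22 AM→5:20 AM, out 9:34 AM→9:30 AM; 4 h 10 min
Tue: in 9:52 AM→9:50 AM, out 6:30 PM→6:30 PM; 8 h 40 min
Wed: in 7:12 AM→7:10 AM, out 3:16 PM→3:20 PM; 8 h 10 min
Thu: in 6:53 AM→6:50 AM, out 3:11 PM→3:10 PM; 8 h 20 min
Total credited: 29 h 20 min.

29.33 hours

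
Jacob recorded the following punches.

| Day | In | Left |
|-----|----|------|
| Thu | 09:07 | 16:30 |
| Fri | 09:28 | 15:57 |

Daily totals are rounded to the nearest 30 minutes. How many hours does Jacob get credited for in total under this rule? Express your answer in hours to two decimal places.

14.00 hours

Thu: 09:07–16:30 = 7 h 23 min → rounds to 7 h 30 min
Fri: 09:28–15:57 = 6 h 29 min → rounds to 6 h 30 min
Total credited: 14 h 0 min.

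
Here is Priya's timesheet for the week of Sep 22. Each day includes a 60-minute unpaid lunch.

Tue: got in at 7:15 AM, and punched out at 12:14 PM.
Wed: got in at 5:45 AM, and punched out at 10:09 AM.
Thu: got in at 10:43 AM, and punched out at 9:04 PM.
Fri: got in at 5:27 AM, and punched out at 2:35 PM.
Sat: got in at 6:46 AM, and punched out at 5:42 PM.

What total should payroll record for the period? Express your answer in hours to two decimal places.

Tue: 7:15 AM–12:14 PM = 4 h 59 min; less 60 min break → 3 h 59 min
Wed: 5:45 AM–10:09 AM = 4 h 24 min; less 60 min break → 3 h 24 min
Thu: 10:43 AM–9:04 PM = 10 h 21 min; less 60 min break → 9 h 21 min
Fri: 5:27 AM–2:35 PM = 9 h 8 min; less 60 min break → 8 h 8 min
Sat: 6:46 AM–5:42 PM = 10 h 56 min; less 60 min break → 9 h 56 min
Total: 3 h 59 min + 3 h 24 min + 9 h 21 min + 8 h 8 min + 9 h 56 min = 34 h 48 min.

34.80 hours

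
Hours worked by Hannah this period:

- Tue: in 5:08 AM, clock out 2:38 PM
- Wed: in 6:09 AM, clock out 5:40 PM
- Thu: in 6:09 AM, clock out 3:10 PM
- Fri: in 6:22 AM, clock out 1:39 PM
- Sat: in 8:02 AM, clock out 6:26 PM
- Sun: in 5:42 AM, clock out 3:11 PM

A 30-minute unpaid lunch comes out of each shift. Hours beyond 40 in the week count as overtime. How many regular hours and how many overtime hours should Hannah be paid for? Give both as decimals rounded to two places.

Tue: 5:08 AM–2:38 PM = 9 h 30 min; less 30 min break → 9 h 0 min
Wed: 6:09 AM–5:40 PM = 11 h 31 min; less 30 min break → 11 h 1 min
Thu: 6:09 AM–3:10 PM = 9 h 1 min; less 30 min break → 8 h 31 min
Fri: 6:22 AM–1:39 PM = 7 h 17 min; less 30 min break → 6 h 47 min
Sat: 8:02 AM–6:26 PM = 10 h 24 min; less 30 min break → 9 h 54 min
Sun: 5:42 AM–3:11 PM = 9 h 29 min; less 30 min break → 8 h 59 min
Total worked: 54 h 12 min = 54.20 h.
Threshold 40 h → overtime 14 h 12 min, regular 40 h 0 min.

Regular 40.00 hours, overtime 14.20 hours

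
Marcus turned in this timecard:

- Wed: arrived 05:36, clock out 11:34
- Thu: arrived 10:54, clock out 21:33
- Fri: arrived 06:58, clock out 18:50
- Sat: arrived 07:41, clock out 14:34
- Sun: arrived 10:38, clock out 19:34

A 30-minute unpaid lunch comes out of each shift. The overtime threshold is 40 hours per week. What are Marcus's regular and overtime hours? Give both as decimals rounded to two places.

Regular 40.00 hours, overtime 1.80 hours

Wed: 05:36–11:34 = 5 h 58 min; less 30 min break → 5 h 28 min
Thu: 10:54–21:33 = 10 h 39 min; less 30 min break → 10 h 9 min
Fri: 06:58–18:50 = 11 h 52 min; less 30 min break → 11 h 22 min
Sat: 07:41–14:34 = 6 h 53 min; less 30 min break → 6 h 23 min
Sun: 10:38–19:34 = 8 h 56 min; less 30 min break → 8 h 26 min
Total worked: 41 h 48 min = 41.80 h.
Threshold 40 h → overtime 1 h 48 min, regular 40 h 0 min.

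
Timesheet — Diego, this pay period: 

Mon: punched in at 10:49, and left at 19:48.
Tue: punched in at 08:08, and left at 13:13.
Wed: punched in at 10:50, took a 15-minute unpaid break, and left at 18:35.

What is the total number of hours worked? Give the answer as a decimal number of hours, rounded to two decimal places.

21.57 hours

Mon: 10:49–19:48 = 8 h 59 min
Tue: 08:08–13:13 = 5 h 5 min
Wed: 10:50–18:35 = 7 h 45 min; less 15 min break → 7 h 30 min
Total: 8 h 59 min + 5 h 5 min + 7 h 30 min = 21 h 34 min.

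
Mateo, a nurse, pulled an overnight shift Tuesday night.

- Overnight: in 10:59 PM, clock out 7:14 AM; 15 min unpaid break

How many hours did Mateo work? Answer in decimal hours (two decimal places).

Overnight: 10:59 PM → midnight = 1 h 1 min; midnight → 7:14 AM = 7 h 14 min; span 8 h 15 min; less 15 min break → 8 h 0 min

8.00 hours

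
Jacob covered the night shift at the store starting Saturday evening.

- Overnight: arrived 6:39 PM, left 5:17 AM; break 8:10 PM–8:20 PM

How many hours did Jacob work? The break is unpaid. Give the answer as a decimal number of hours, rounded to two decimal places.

10.47 hours

Overnight: 6:39 PM → midnight = 5 h 21 min; midnight → 5:17 AM = 5 h 17 min; span 10 h 38 min; less 10 min break → 10 h 28 min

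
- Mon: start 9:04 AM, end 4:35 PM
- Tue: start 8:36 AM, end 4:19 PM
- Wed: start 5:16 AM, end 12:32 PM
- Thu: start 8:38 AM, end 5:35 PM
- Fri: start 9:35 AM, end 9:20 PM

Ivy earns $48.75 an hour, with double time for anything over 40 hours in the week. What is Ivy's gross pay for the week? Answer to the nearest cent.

$2262.00

Mon: 9:04 AM–4:35 PM = 7 h 31 min
Tue: 8:36 AM–4:19 PM = 7 h 43 min
Wed: 5:16 AM–12:32 PM = 7 h 16 min
Thu: 8:38 AM–5:35 PM = 8 h 57 min
Fri: 9:35 AM–9:20 PM = 11 h 45 min
Total worked: 43 h 12 min = 2592 min.
Regular 40 h 0 min = 2400 min at $48.75/h; overtime 3 h 12 min = 192 min at $97.50/h.
Pay = (2400 × $48.75 + 192 × $97.50) ÷ 60 = $2262.00.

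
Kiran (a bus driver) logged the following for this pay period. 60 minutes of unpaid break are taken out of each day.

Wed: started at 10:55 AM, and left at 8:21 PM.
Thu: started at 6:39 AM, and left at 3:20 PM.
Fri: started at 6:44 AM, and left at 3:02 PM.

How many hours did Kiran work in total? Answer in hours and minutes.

23 h 25 min

Wed: 10:55 AM–8:21 PM = 9 h 26 min; less 60 min break → 8 h 26 min
Thu: 6:39 AM–3:20 PM = 8 h 41 min; less 60 min break → 7 h 41 min
Fri: 6:44 AM–3:02 PM = 8 h 18 min; less 60 min break → 7 h 18 min
Total: 8 h 26 min + 7 h 41 min + 7 h 18 min = 23 h 25 min.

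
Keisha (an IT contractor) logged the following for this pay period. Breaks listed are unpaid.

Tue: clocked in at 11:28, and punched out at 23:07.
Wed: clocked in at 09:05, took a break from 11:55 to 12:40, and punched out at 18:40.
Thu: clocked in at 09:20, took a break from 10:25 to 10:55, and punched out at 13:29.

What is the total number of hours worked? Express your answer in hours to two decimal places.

24.13 hours

Tue: 11:28–23:07 = 11 h 39 min
Wed: 09:05–18:40 = 9 h 35 min; less 45 min break → 8 h 50 min
Thu: 09:20–13:29 = 4 h 9 min; less 30 min break → 3 h 39 min
Total: 11 h 39 min + 8 h 50 min + 3 h 39 min = 24 h 8 min.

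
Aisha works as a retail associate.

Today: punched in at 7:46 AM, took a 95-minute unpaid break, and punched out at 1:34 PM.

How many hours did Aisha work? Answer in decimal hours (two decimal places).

Today: 7:46 AM–1:34 PM = 5 h 48 min; less 95 min break → 4 h 13 min

4.22 hours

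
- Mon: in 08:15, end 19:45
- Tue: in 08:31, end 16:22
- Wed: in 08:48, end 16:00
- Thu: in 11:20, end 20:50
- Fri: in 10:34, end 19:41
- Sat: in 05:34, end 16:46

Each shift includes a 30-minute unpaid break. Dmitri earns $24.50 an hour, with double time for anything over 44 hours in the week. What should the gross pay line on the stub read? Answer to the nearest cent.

Mon: 08:15–19:45 = 11 h 30 min; less 30 min break → 11 h 0 min
Tue: 08:31–16:22 = 7 h 51 min; less 30 min break → 7 h 21 min
Wed: 08:48–16:00 = 7 h 12 min; less 30 min break → 6 h 42 min
Thu: 11:20–20:50 = 9 h 30 min; less 30 min break → 9 h 0 min
Fri: 10:34–19:41 = 9 h 7 min; less 30 min break → 8 h 37 min
Sat: 05:34–16:46 = 11 h 12 min; less 30 min break → 10 h 42 min
Total worked: 53 h 22 min = 3202 min.
Regular 44 h 0 min = 2640 min at $24.50/h; overtime 9 h 22 min = 562 min at $49.00/h.
Pay = (2640 × $24.50 + 562 × $49.00) ÷ 60 = $1536.97.

$1536.97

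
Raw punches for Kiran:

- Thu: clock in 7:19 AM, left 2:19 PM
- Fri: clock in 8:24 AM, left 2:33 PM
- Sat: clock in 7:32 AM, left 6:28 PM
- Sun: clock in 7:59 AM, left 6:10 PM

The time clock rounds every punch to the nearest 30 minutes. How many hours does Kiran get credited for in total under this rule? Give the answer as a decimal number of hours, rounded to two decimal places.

34.00 hours

Thu: in 7:19 AM→7:30 AM, out 2:19 PM→2:30 PM; 7 h 0 min
Fri: in 8:24 AM→8:30 AM, out 2:33 PM→2:30 PM; 6 h 0 min
Sat: in 7:32 AM→7:30 AM, out 6:28 PM→6:30 PM; 11 h 0 min
Sun: in 7:59 AM→8:00 AM, out 6:10 PM→6:00 PM; 10 h 0 min
Total credited: 34 h 0 min.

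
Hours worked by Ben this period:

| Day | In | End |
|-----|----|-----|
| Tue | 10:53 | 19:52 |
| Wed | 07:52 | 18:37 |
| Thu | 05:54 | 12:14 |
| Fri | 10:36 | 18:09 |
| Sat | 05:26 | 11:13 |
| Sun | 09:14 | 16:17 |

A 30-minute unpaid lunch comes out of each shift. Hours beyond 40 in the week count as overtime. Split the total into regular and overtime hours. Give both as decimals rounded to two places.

Tue: 10:53–19:52 = 8 h 59 min; less 30 min break → 8 h 29 min
Wed: 07:52–18:37 = 10 h 45 min; less 30 min break → 10 h 15 min
Thu: 05:54–12:14 = 6 h 20 min; less 30 min break → 5 h 50 min
Fri: 10:36–18:09 = 7 h 33 min; less 30 min break → 7 h 3 min
Sat: 05:26–11:13 = 5 h 47 min; less 30 min break → 5 h 17 min
Sun: 09:14–16:17 = 7 h 3 min; less 30 min break → 6 h 33 min
Total worked: 43 h 27 min = 43.45 h.
Threshold 40 h → overtime 3 h 27 min, regular 40 h 0 min.

Regular 40.00 hours, overtime 3.45 hours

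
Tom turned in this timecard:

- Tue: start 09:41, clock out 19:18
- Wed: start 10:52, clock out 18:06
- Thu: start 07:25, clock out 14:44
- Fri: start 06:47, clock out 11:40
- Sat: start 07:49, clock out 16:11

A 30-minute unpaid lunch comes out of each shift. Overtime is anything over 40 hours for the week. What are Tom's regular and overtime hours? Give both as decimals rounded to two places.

Tue: 09:41–19:18 = 9 h 37 min; less 30 min break → 9 h 7 min
Wed: 10:52–18:06 = 7 h 14 min; less 30 min break → 6 h 44 min
Thu: 07:25–14:44 = 7 h 19 min; less 30 min break → 6 h 49 min
Fri: 06:47–11:40 = 4 h 53 min; less 30 min break → 4 h 23 min
Sat: 07:49–16:11 = 8 h 22 min; less 30 min break → 7 h 52 min
Total worked: 34 h 55 min = 34.92 h.
Threshold 40 h → overtime 0 h 0 min, regular 34 h 55 min.

Regular 34.92 hours, overtime 0.00 hours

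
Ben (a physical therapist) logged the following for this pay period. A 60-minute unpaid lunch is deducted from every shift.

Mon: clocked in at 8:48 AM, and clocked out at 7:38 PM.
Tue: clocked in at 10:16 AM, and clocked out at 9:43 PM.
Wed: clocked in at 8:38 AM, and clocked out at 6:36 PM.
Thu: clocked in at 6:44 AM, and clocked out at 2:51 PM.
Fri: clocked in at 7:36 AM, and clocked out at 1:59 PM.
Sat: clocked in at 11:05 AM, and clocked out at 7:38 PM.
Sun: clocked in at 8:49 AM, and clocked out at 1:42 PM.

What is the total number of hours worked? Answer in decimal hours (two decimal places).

53.18 hours

Mon: 8:48 AM–7:38 PM = 10 h 50 min; less 60 min break → 9 h 50 min
Tue: 10:16 AM–9:43 PM = 11 h 27 min; less 60 min break → 10 h 27 min
Wed: 8:38 AM–6:36 PM = 9 h 58 min; less 60 min break → 8 h 58 min
Thu: 6:44 AM–2:51 PM = 8 h 7 min; less 60 min break → 7 h 7 min
Fri: 7:36 AM–1:59 PM = 6 h 23 min; less 60 min break → 5 h 23 min
Sat: 11:05 AM–7:38 PM = 8 h 33 min; less 60 min break → 7 h 33 min
Sun: 8:49 AM–1:42 PM = 4 h 53 min; less 60 min break → 3 h 53 min
Total: 9 h 50 min + 10 h 27 min + 8 h 58 min + 7 h 7 min + 5 h 23 min + 7 h 33 min + 3 h 53 min = 53 h 11 min.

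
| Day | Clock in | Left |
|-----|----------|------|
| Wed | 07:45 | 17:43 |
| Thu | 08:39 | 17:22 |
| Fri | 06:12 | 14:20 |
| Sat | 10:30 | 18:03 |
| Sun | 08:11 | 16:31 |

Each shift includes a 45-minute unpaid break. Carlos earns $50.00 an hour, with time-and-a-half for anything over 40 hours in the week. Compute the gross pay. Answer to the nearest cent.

$1947.50

Wed: 07:45–17:43 = 9 h 58 min; less 45 min break → 9 h 13 min
Thu: 08:39–17:22 = 8 h 43 min; less 45 min break → 7 h 58 min
Fri: 06:12–14:20 = 8 h 8 min; less 45 min break → 7 h 23 min
Sat: 10:30–18:03 = 7 h 33 min; less 45 min break → 6 h 48 min
Sun: 08:11–16:31 = 8 h 20 min; less 45 min break → 7 h 35 min
Total worked: 38 h 57 min = 2337 min.
Regular 38 h 57 min = 2337 min at $50.00/h; overtime 0 h 0 min = 0 min at $75.00/h.
Pay = (2337 × $50.00 + 0 × $75.00) ÷ 60 = $1947.50.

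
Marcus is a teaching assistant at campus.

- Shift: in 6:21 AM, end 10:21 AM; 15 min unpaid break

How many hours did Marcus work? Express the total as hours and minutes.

3 h 45 min

Shift: 6:21 AM–10:21 AM = 4 h 0 min; less 15 min break → 3 h 45 min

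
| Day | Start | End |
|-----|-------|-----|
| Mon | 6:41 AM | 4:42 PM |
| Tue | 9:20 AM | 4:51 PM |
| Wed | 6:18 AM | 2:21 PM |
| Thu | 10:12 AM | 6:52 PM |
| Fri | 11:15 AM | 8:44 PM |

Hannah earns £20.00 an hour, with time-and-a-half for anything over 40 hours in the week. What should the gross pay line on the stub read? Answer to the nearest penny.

£912.00

Mon: 6:41 AM–4:42 PM = 10 h 1 min
Tue: 9:20 AM–4:51 PM = 7 h 31 min
Wed: 6:18 AM–2:21 PM = 8 h 3 min
Thu: 10:12 AM–6:52 PM = 8 h 40 min
Fri: 11:15 AM–8:44 PM = 9 h 29 min
Total worked: 43 h 44 min = 2624 min.
Regular 40 h 0 min = 2400 min at £20.00/h; overtime 3 h 44 min = 224 min at £30.00/h.
Pay = (2400 × £20.00 + 224 × £30.00) ÷ 60 = £912.00.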